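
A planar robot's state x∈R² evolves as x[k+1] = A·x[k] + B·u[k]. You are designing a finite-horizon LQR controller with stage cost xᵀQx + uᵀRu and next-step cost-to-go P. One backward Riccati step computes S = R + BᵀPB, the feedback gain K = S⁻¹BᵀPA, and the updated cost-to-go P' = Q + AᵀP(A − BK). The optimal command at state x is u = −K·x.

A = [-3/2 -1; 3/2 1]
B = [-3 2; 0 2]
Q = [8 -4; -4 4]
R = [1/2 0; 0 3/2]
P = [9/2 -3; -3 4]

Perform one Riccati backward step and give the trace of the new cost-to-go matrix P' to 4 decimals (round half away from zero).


BᵀP = [-13.5000 9.0000; 3.0000 2.0000]
S = R + BᵀPB = [1/2 0; 0 3/2] + [40.5000 -9.0000; -9.0000 10.0000] = [41.0000 -9.0000; -9.0000 11.5000]
BᵀPA = [33.7500 22.5000; -1.5000 -1.0000]
K = S⁻¹·BᵀPA = [0.9593 0.6396; 0.6204 0.4136]
A−BK = [0.1373 0.0915; 0.2593 0.1729]
AᵀP(A−BK) = [1.1776 0.7851; 0.7851 0.5234]
P' = Q + AᵀP(A−BK) = [9.1776 -3.2149; -3.2149 4.5234]
tr(P') = 13.7009

13.7009


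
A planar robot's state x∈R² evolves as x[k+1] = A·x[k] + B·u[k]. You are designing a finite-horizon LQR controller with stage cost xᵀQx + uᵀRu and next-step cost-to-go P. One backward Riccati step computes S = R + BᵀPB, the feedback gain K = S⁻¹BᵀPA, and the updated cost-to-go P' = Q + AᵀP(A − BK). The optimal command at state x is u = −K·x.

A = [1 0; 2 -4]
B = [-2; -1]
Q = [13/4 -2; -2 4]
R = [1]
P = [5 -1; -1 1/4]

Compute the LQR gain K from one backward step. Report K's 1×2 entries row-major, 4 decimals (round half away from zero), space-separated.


BᵀP = [-9.0000 1.7500]
S = R + BᵀPB = [1] + [16.2500] = [17.2500]
BᵀPA = [-5.5000 -7.0000]
K = S⁻¹·BᵀPA = [-0.3188 -0.4058]
A−BK = [0.3623 -0.8116; 1.6812 -4.4058]
AᵀP(A−BK) = [0.2464 -0.2319; -0.2319 1.1594]
P' = Q + AᵀP(A−BK) = [3.4964 -2.2319; -2.2319 5.1594]
tr(P') = 8.6558

-0.3188 -0.4058


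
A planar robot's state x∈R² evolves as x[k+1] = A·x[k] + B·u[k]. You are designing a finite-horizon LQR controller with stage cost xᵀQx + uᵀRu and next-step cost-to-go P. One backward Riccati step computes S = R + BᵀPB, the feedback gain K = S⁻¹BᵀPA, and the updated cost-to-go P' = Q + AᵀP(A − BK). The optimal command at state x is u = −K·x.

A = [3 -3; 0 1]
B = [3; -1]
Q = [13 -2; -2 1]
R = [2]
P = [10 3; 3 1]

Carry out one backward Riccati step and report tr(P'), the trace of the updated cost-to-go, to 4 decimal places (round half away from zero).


BᵀP = [27.0000 8.0000]
S = R + BᵀPB = [2] + [73.0000] = [75.0000]
BᵀPA = [81.0000 -73.0000]
K = S⁻¹·BᵀPA = [1.0800 -0.9733]
A−BK = [-0.2400 -0.0800; 1.0800 0.0267]
AᵀP(A−BK) = [2.5200 -2.1600; -2.1600 1.9467]
P' = Q + AᵀP(A−BK) = [15.5200 -4.1600; -4.1600 2.9467]
tr(P') = 18.4667

18.4667


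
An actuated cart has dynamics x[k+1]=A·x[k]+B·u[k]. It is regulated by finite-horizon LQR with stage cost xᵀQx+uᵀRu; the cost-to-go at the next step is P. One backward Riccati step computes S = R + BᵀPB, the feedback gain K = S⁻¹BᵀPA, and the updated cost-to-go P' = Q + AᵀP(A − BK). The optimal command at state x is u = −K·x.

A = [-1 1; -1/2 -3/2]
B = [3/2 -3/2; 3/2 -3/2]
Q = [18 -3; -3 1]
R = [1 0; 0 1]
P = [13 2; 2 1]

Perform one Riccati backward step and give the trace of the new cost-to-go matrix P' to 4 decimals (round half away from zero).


BᵀP = [22.5000 4.5000; -22.5000 -4.5000]
S = R + BᵀPB = [1 0; 0 1] + [40.5000 -40.5000; -40.5000 40.5000] = [41.5000 -40.5000; -40.5000 41.5000]
BᵀPA = [-24.7500 15.7500; 24.7500 -15.7500]
K = S⁻¹·BᵀPA = [-0.3018 0.1921; 0.3018 -0.1921]
A−BK = [-0.0945 0.4238; 0.4055 -2.0762]
AᵀP(A−BK) = [0.3095 -0.7424; -0.7424 3.1997]
P' = Q + AᵀP(A−BK) = [18.3095 -3.7424; -3.7424 4.1997]
tr(P') = 22.5091

22.5091


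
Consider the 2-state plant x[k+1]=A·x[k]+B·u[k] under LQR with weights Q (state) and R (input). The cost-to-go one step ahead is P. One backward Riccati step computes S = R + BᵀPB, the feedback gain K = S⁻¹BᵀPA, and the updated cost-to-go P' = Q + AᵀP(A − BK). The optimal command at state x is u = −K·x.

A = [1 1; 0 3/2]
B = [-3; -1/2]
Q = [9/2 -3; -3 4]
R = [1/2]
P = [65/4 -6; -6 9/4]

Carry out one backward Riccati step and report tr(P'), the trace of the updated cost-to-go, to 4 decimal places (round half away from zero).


BᵀP = [-45.7500 16.8750]
S = R + BᵀPB = [1/2] + [128.8125] = [129.3125]
BᵀPA = [-45.7500 -20.4375]
K = S⁻¹·BᵀPA = [-0.3538 -0.1580]
A−BK = [-0.0614 0.5259; -0.1769 1.4210]
AᵀP(A−BK) = [0.0639 0.0193; 0.0193 0.0824]
P' = Q + AᵀP(A−BK) = [4.5639 -2.9807; -2.9807 4.0824]
tr(P') = 8.6463

8.6463


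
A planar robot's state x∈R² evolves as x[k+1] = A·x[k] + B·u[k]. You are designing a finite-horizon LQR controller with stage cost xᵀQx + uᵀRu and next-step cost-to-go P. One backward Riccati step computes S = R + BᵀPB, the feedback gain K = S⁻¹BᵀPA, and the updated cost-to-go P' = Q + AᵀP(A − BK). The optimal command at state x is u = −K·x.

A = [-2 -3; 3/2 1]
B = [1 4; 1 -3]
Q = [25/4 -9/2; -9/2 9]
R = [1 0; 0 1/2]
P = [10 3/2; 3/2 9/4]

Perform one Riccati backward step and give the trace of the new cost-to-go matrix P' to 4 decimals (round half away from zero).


BᵀP = [11.5000 3.7500; 35.5000 -0.7500]
S = R + BᵀPB = [1 0; 0 1/2] + [15.2500 34.7500; 34.7500 144.2500] = [16.2500 34.7500; 34.7500 144.7500]
BᵀPA = [-17.3750 -30.7500; -72.1250 -107.2500]
K = S⁻¹·BᵀPA = [-0.0076 -0.6326; -0.4965 -0.5891]
A−BK = [-0.0066 -0.0111; 0.0182 -0.1345]
AᵀP(A−BK) = [0.1241 0.1473; 0.1473 0.6202]
P' = Q + AᵀP(A−BK) = [6.3741 -4.3527; -4.3527 9.6202]
tr(P') = 15.9943

15.9943


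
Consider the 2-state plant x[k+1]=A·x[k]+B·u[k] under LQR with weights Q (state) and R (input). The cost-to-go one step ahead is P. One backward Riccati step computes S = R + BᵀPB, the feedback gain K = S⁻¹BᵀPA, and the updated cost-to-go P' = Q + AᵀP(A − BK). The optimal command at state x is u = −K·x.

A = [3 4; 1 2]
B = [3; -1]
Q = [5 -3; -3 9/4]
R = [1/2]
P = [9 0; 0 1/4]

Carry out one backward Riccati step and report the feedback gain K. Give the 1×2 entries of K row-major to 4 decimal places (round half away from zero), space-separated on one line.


BᵀP = [27.0000 -0.2500]
S = R + BᵀPB = [1/2] + [81.2500] = [81.7500]
BᵀPA = [80.7500 107.5000]
K = S⁻¹·BᵀPA = [0.9878 1.3150]
A−BK = [0.0367 0.0550; 1.9878 3.3150]
AᵀP(A−BK) = [1.4878 2.3150; 2.3150 3.6391]
P' = Q + AᵀP(A−BK) = [6.4878 -0.6850; -0.6850 5.8891]
tr(P') = 12.3769

0.9878 1.3150


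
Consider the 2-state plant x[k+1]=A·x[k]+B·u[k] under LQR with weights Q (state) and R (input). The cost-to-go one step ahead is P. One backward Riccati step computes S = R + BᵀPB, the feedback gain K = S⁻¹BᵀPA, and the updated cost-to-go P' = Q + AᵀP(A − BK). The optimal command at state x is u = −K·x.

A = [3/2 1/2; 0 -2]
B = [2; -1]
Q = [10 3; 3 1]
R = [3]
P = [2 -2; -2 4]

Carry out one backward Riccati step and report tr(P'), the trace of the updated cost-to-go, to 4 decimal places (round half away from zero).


16.7826

BᵀP = [6.0000 -8.0000]
S = R + BᵀPB = [3] + [20.0000] = [23.0000]
BᵀPA = [9.0000 19.0000]
K = S⁻¹·BᵀPA = [0.3913 0.8261]
A−BK = [0.7174 -1.1522; 0.3913 -1.1739]
AᵀP(A−BK) = [0.9783 0.0652; 0.0652 4.8043]
P' = Q + AᵀP(A−BK) = [10.9783 3.0652; 3.0652 5.8043]
tr(P') = 16.7826


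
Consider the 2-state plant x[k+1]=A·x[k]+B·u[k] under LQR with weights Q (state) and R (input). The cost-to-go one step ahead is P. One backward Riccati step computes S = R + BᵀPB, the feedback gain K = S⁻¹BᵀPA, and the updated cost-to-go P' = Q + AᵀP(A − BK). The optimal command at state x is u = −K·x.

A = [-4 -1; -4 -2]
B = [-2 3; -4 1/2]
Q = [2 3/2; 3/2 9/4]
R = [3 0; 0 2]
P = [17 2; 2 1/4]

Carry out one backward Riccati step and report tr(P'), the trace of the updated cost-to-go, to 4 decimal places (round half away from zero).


BᵀP = [-42.0000 -5.0000; 52.0000 6.1250]
S = R + BᵀPB = [3 0; 0 2] + [104.0000 -128.5000; -128.5000 159.0625] = [107.0000 -128.5000; -128.5000 161.0625]
BᵀPA = [188.0000 52.0000; -232.5000 -64.2500]
K = S⁻¹·BᵀPA = [0.5593 0.1651; -0.9973 -0.2672]
A−BK = [0.1105 0.1318; -1.2641 -1.2059]
AᵀP(A−BK) = [2.9760 0.8390; 0.8390 0.2477]
P' = Q + AᵀP(A−BK) = [4.9760 2.3390; 2.3390 2.4977]
tr(P') = 7.4737

7.4737


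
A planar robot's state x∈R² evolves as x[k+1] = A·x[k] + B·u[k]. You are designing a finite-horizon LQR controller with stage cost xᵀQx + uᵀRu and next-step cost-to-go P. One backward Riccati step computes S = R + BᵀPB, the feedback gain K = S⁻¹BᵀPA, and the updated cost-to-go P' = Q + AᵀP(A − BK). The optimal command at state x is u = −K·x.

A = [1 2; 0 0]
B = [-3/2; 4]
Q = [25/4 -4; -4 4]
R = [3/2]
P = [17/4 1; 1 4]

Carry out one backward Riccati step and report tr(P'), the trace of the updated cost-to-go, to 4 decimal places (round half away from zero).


31.0528

BᵀP = [-2.3750 14.5000]
S = R + BᵀPB = [3/2] + [61.5625] = [63.0625]
BᵀPA = [-2.3750 -4.7500]
K = S⁻¹·BᵀPA = [-0.0377 -0.0753]
A−BK = [0.9435 1.8870; 0.1506 0.3013]
AᵀP(A−BK) = [4.1606 8.3211; 8.3211 16.6422]
P' = Q + AᵀP(A−BK) = [10.4106 4.3211; 4.3211 20.6422]
tr(P') = 31.0528


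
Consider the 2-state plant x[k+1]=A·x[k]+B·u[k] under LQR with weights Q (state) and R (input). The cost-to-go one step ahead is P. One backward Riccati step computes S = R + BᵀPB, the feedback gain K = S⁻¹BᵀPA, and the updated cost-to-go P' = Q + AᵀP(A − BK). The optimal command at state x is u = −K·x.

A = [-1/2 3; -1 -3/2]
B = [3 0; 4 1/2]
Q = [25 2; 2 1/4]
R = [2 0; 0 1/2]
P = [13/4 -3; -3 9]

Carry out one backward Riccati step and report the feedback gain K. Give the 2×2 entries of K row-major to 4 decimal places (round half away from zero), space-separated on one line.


-0.2019 0.2157 -0.3725 -5.1500

BᵀP = [-2.2500 27.0000; -1.5000 4.5000]
S = R + BᵀPB = [2 0; 0 1/2] + [101.2500 13.5000; 13.5000 2.2500] = [103.2500 13.5000; 13.5000 2.7500]
BᵀPA = [-25.8750 -47.2500; -3.7500 -11.2500]
K = S⁻¹·BᵀPA = [-0.2019 0.2157; -0.3725 -5.1500]
A−BK = [0.1057 2.3528; -0.0061 0.2120]
AᵀP(A−BK) = [0.1915 1.6447; 1.6447 28.7563]
P' = Q + AᵀP(A−BK) = [25.1915 3.6447; 3.6447 29.0063]
tr(P') = 54.1978


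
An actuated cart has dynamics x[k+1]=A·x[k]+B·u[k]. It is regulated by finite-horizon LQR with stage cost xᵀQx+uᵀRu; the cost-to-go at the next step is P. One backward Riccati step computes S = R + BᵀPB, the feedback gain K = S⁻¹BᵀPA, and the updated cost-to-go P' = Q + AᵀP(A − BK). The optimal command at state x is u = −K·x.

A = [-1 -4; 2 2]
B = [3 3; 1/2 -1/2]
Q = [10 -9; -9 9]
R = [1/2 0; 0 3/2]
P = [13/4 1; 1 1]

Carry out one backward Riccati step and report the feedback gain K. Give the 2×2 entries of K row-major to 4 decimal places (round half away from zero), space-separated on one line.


0.3886 -0.2892 -0.5542 -0.8434

BᵀP = [10.2500 3.5000; 9.2500 2.5000]
S = R + BᵀPB = [1/2 0; 0 3/2] + [32.5000 29.0000; 29.0000 26.5000] = [33.0000 29.0000; 29.0000 28.0000]
BᵀPA = [-3.2500 -34.0000; -4.2500 -32.0000]
K = S⁻¹·BᵀPA = [0.3886 -0.2892; -0.5542 -0.8434]
A−BK = [-0.5030 -0.6024; 1.5286 1.7229]
AᵀP(A−BK) = [2.1574 2.4759; 2.4759 3.1807]
P' = Q + AᵀP(A−BK) = [12.1574 -6.5241; -6.5241 12.1807]
tr(P') = 24.3381


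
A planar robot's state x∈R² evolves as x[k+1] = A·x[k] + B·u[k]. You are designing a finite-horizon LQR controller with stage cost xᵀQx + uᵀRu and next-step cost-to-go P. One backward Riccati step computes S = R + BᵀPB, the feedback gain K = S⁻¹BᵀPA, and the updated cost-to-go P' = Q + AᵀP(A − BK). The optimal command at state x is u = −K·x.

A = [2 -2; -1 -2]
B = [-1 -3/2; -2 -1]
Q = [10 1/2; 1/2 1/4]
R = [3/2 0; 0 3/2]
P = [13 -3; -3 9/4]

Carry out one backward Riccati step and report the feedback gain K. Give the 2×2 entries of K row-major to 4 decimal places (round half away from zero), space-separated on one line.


0.9318 0.5000 -1.9347 0.9375

BᵀP = [-7.0000 -1.5000; -16.5000 2.2500]
S = R + BᵀPB = [3/2 0; 0 3/2] + [10.0000 12.0000; 12.0000 22.5000] = [11.5000 12.0000; 12.0000 24.0000]
BᵀPA = [-12.5000 17.0000; -35.2500 28.5000]
K = S⁻¹·BᵀPA = [0.9318 0.5000; -1.9347 0.9375]
A−BK = [0.0298 -0.0938; -1.0710 -0.0625]
AᵀP(A−BK) = [9.7010 -2.2031; -2.2031 1.7813]
P' = Q + AᵀP(A−BK) = [19.7010 -1.7031; -1.7031 2.0313]
tr(P') = 21.7322


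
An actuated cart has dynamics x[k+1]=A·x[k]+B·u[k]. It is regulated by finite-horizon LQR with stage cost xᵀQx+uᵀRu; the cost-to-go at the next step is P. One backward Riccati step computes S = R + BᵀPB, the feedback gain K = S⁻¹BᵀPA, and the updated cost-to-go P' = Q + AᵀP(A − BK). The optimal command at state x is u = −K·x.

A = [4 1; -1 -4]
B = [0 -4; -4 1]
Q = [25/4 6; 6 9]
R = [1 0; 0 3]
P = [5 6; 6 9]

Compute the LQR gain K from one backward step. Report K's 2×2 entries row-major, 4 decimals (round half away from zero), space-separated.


-0.0647 0.9065 -0.8435 -0.1906

BᵀP = [-24.0000 -36.0000; -14.0000 -15.0000]
S = R + BᵀPB = [1 0; 0 3] + [144.0000 60.0000; 60.0000 41.0000] = [145.0000 60.0000; 60.0000 44.0000]
BᵀPA = [-60.0000 120.0000; -41.0000 46.0000]
K = S⁻¹·BᵀPA = [-0.0647 0.9065; -0.8435 -0.1906]
A−BK = [0.6259 0.2374; -0.4155 -0.1835]
AᵀP(A−BK) = [2.5306 0.5719; 0.5719 0.9928]
P' = Q + AᵀP(A−BK) = [8.7806 6.5719; 6.5719 9.9928]
tr(P') = 18.7734


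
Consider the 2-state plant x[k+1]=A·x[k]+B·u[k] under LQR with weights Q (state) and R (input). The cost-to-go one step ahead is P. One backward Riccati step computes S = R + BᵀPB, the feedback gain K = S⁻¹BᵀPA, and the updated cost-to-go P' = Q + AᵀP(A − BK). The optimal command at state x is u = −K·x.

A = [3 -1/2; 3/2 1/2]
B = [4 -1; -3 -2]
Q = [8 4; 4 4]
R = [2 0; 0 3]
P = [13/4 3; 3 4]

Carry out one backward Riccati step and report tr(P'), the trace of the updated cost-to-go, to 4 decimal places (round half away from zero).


BᵀP = [4.0000 0.0000; -9.2500 -11.0000]
S = R + BᵀPB = [2 0; 0 3] + [16.0000 -4.0000; -4.0000 31.2500] = [18.0000 -4.0000; -4.0000 34.2500]
BᵀPA = [12.0000 -2.0000; -44.2500 -0.8750]
K = S⁻¹·BᵀPA = [0.3897 -0.1199; -1.2465 -0.0396]
A−BK = [0.1948 -0.0600; 0.1761 0.0612]
AᵀP(A−BK) = [5.4180 0.0637; 0.0637 0.0381]
P' = Q + AᵀP(A−BK) = [13.4180 4.0637; 4.0637 4.0381]
tr(P') = 17.4561

17.4561


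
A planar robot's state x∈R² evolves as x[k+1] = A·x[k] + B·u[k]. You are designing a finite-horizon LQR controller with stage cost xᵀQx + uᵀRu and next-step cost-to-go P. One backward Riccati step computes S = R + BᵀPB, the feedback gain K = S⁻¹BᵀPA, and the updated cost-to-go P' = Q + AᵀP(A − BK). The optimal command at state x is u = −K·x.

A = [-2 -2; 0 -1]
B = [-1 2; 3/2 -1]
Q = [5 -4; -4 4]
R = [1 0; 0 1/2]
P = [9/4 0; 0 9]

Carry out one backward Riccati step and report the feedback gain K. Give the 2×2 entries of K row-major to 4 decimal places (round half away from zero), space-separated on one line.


BᵀP = [-2.2500 13.5000; 4.5000 -9.0000]
S = R + BᵀPB = [1 0; 0 1/2] + [22.5000 -18.0000; -18.0000 18.0000] = [23.5000 -18.0000; -18.0000 18.5000]
BᵀPA = [4.5000 -9.0000; -9.0000 0.0000]
K = S⁻¹·BᵀPA = [-0.7111 -1.5034; -1.1783 -1.4628]
A−BK = [-0.3544 -0.5779; -0.1117 -0.2077]
AᵀP(A−BK) = [1.5948 2.6005; 2.6005 4.4695]
P' = Q + AᵀP(A−BK) = [6.5948 -1.3995; -1.3995 8.4695]
tr(P') = 15.0643

-0.7111 -1.5034 -1.1783 -1.4628


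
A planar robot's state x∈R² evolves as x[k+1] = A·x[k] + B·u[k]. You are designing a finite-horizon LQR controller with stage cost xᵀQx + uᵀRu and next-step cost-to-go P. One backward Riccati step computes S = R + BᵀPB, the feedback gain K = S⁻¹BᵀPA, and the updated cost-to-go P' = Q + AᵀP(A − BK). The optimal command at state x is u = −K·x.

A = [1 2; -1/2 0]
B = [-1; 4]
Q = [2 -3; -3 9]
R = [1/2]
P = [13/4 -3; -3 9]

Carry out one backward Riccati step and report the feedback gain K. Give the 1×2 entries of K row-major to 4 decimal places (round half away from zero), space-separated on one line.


-0.2023 -0.1776

BᵀP = [-15.2500 39.0000]
S = R + BᵀPB = [1/2] + [171.2500] = [171.7500]
BᵀPA = [-34.7500 -30.5000]
K = S⁻¹·BᵀPA = [-0.2023 -0.1776]
A−BK = [0.7977 1.8224; 0.3093 0.7103]
AᵀP(A−BK) = [1.4691 3.3290; 3.3290 7.5837]
P' = Q + AᵀP(A−BK) = [3.4691 0.3290; 0.3290 16.5837]
tr(P') = 20.0528


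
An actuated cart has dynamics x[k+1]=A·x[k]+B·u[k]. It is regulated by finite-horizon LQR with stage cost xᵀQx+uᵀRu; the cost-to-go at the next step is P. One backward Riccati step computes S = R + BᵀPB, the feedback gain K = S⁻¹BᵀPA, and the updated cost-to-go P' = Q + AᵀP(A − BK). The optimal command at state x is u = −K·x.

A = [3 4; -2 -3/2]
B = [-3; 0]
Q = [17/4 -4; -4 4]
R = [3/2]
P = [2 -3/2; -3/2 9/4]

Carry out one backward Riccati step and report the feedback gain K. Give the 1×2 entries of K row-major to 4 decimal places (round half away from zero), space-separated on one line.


-1.3846 -1.5769

BᵀP = [-6.0000 4.5000]
S = R + BᵀPB = [3/2] + [18.0000] = [19.5000]
BᵀPA = [-27.0000 -30.7500]
K = S⁻¹·BᵀPA = [-1.3846 -1.5769]
A−BK = [-1.1538 -0.7308; -2.0000 -1.5000]
AᵀP(A−BK) = [7.6154 6.9231; 6.9231 6.5721]
P' = Q + AᵀP(A−BK) = [11.8654 2.9231; 2.9231 10.5721]
tr(P') = 22.4375


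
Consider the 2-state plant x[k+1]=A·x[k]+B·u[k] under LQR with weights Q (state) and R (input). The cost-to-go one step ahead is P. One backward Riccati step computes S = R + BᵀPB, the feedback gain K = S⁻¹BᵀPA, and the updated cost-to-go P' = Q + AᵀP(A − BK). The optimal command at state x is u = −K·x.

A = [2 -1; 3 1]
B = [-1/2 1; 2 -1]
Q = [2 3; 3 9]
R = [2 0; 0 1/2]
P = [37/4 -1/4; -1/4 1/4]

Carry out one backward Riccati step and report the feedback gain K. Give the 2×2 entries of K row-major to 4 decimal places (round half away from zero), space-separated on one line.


BᵀP = [-5.1250 0.6250; 9.5000 -0.5000]
S = R + BᵀPB = [2 0; 0 1/2] + [3.8125 -5.7500; -5.7500 10.0000] = [5.8125 -5.7500; -5.7500 10.5000]
BᵀPA = [-8.3750 5.7500; 17.5000 -10.0000]
K = S⁻¹·BᵀPA = [0.4536 0.1028; 1.9151 -0.8961]
A−BK = [0.3117 -0.0525; 4.0078 -0.1017]
AᵀP(A−BK) = [6.5352 -0.9575; -0.9575 0.4480]
P' = Q + AᵀP(A−BK) = [8.5352 2.0425; 2.0425 9.4480]
tr(P') = 17.9832

0.4536 0.1028 1.9151 -0.8961


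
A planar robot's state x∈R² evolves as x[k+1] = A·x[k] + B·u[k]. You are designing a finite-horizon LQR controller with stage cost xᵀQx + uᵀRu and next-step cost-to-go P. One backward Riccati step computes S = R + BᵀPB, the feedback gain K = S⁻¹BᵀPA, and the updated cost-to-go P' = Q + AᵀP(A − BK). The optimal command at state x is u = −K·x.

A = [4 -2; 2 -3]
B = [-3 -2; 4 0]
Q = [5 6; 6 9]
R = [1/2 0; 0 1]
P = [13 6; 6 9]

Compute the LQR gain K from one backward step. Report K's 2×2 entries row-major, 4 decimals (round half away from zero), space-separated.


BᵀP = [-15.0000 18.0000; -26.0000 -12.0000]
S = R + BᵀPB = [1/2 0; 0 1] + [117.0000 30.0000; 30.0000 52.0000] = [117.5000 30.0000; 30.0000 53.0000]
BᵀPA = [-24.0000 -24.0000; -128.0000 88.0000]
K = S⁻¹·BᵀPA = [0.4820 -0.7343; -2.6879 2.0760]
A−BK = [0.0702 -0.0509; 0.0719 -0.0628]
AᵀP(A−BK) = [7.5123 -5.8926; -5.8926 4.6869]
P' = Q + AᵀP(A−BK) = [12.5123 0.1074; 0.1074 13.6869]
tr(P') = 26.1992

0.4820 -0.7343 -2.6879 2.0760


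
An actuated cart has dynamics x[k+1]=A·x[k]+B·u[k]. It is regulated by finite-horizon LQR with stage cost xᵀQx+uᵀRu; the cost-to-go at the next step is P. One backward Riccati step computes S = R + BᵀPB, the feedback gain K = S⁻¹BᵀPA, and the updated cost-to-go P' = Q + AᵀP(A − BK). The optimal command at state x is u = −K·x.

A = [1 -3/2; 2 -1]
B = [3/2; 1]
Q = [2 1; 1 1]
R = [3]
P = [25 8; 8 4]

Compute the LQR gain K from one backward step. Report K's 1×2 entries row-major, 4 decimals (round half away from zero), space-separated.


0.8883 -0.9656

BᵀP = [45.5000 16.0000]
S = R + BᵀPB = [3] + [84.2500] = [87.2500]
BᵀPA = [77.5000 -84.2500]
K = S⁻¹·BᵀPA = [0.8883 -0.9656]
A−BK = [-0.3324 -0.0516; 1.1117 -0.0344]
AᵀP(A−BK) = [4.1605 -2.6648; -2.6648 2.8968]
P' = Q + AᵀP(A−BK) = [6.1605 -1.6648; -1.6648 3.8968]
tr(P') = 10.0573


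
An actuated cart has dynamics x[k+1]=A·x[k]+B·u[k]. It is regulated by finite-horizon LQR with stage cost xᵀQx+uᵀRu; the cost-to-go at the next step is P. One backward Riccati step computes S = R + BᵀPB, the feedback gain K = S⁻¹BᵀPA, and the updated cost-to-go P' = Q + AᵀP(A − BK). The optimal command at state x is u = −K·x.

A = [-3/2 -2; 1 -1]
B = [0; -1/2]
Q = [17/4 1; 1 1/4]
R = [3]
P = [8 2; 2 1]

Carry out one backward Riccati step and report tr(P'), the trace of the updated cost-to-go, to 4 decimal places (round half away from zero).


56.2692

BᵀP = [-1.0000 -0.5000]
S = R + BᵀPB = [3] + [0.2500] = [3.2500]
BᵀPA = [1.0000 2.5000]
K = S⁻¹·BᵀPA = [0.3077 0.7692]
A−BK = [-1.5000 -2.0000; 1.1538 -0.6154]
AᵀP(A−BK) = [12.6923 21.2308; 21.2308 39.0769]
P' = Q + AᵀP(A−BK) = [16.9423 22.2308; 22.2308 39.3269]
tr(P') = 56.2692


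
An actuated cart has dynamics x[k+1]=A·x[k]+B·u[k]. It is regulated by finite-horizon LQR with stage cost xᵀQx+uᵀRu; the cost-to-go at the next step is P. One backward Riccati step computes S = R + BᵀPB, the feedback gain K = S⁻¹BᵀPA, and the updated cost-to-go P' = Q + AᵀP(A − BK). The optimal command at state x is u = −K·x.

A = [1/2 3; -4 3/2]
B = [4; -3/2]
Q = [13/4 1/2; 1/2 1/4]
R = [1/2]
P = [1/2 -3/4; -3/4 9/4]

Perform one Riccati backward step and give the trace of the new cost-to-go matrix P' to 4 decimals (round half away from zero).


12.9759

BᵀP = [3.1250 -6.3750]
S = R + BᵀPB = [1/2] + [22.0625] = [22.5625]
BᵀPA = [27.0625 -0.1875]
K = S⁻¹·BᵀPA = [1.1994 -0.0083]
A−BK = [-4.2978 3.0332; -2.2008 1.4875]
AᵀP(A−BK) = [6.6650 -4.0876; -4.0876 2.8109]
P' = Q + AᵀP(A−BK) = [9.9150 -3.5876; -3.5876 3.0609]
tr(P') = 12.9759


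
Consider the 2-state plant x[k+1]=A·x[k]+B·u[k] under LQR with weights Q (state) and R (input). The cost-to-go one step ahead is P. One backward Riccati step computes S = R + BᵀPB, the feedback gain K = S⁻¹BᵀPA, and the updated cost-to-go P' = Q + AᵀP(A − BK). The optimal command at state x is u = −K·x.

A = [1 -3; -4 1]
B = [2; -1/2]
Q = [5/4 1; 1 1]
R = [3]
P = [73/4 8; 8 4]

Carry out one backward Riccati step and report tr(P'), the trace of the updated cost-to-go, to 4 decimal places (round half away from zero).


17.3975

BᵀP = [32.5000 14.0000]
S = R + BᵀPB = [3] + [58.0000] = [61.0000]
BᵀPA = [-23.5000 -83.5000]
K = S⁻¹·BᵀPA = [-0.3852 -1.3689]
A−BK = [1.7705 -0.2623; -4.1926 0.3156]
AᵀP(A−BK) = [9.1967 1.0820; 1.0820 5.9508]
P' = Q + AᵀP(A−BK) = [10.4467 2.0820; 2.0820 6.9508]
tr(P') = 17.3975


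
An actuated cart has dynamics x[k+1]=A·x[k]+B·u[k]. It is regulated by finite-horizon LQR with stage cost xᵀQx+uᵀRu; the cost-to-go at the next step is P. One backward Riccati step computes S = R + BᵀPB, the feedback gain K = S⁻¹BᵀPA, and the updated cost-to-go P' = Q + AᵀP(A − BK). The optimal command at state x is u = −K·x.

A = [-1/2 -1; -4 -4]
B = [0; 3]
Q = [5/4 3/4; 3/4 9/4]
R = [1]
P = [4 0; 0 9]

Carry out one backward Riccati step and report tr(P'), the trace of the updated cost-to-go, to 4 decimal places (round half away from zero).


BᵀP = [0.0000 27.0000]
S = R + BᵀPB = [1] + [81.0000] = [82.0000]
BᵀPA = [-108.0000 -108.0000]
K = S⁻¹·BᵀPA = [-1.3171 -1.3171]
A−BK = [-0.5000 -1.0000; -0.0488 -0.0488]
AᵀP(A−BK) = [2.7561 3.7561; 3.7561 5.7561]
P' = Q + AᵀP(A−BK) = [4.0061 4.5061; 4.5061 8.0061]
tr(P') = 12.0122

12.0122


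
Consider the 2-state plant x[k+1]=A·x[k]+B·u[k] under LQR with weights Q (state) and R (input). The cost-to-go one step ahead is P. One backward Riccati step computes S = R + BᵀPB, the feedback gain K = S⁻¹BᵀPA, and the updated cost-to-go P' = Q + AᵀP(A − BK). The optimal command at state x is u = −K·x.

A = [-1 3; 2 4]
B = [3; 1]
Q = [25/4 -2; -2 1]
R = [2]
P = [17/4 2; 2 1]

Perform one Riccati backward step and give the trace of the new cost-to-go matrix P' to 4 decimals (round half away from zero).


BᵀP = [14.7500 7.0000]
S = R + BᵀPB = [2] + [51.2500] = [53.2500]
BᵀPA = [-0.7500 72.2500]
K = S⁻¹·BᵀPA = [-0.0141 1.3568]
A−BK = [-0.9577 -1.0704; 2.0141 2.6432]
AᵀP(A−BK) = [0.2394 0.2676; 0.2676 4.2207]
P' = Q + AᵀP(A−BK) = [6.4894 -1.7324; -1.7324 5.2207]
tr(P') = 11.7101

11.7101


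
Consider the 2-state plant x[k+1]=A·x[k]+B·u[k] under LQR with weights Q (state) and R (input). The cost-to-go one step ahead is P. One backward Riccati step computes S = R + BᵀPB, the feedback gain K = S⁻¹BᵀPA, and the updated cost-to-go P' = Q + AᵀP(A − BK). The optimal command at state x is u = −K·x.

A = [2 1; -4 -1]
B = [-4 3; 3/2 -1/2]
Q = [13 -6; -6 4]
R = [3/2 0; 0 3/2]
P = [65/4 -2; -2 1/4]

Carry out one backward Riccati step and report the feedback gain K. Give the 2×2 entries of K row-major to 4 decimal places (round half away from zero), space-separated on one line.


BᵀP = [-68.0000 8.3750; 49.7500 -6.1250]
S = R + BᵀPB = [3/2 0; 0 3/2] + [284.5625 -208.1875; -208.1875 152.3125] = [286.0625 -208.1875; -208.1875 153.8125]
BᵀPA = [-169.5000 -76.3750; 124.0000 55.8750]
K = S⁻¹·BᵀPA = [-0.3890 -0.1747; 0.2796 0.1268]
A−BK = [-0.3950 -0.0792; -3.2766 -0.6745]
AᵀP(A−BK) = [0.3867 0.1641; 0.1641 0.0719]
P' = Q + AᵀP(A−BK) = [13.3867 -5.8359; -5.8359 4.0719]
tr(P') = 17.4586

-0.3890 -0.1747 0.2796 0.1268


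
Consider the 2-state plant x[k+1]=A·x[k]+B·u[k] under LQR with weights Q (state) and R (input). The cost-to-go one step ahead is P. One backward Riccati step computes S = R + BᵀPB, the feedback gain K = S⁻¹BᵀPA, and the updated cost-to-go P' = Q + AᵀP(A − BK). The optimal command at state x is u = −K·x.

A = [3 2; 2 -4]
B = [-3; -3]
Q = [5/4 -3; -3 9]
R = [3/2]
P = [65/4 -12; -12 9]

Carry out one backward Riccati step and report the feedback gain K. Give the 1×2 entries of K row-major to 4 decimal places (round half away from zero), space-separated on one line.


-1.5882 -4.8235

BᵀP = [-12.7500 9.0000]
S = R + BᵀPB = [3/2] + [11.2500] = [12.7500]
BᵀPA = [-20.2500 -61.5000]
K = S⁻¹·BᵀPA = [-1.5882 -4.8235]
A−BK = [-1.7647 -12.4706; -2.7647 -18.4706]
AᵀP(A−BK) = [6.0882 23.8235; 23.8235 104.3529]
P' = Q + AᵀP(A−BK) = [7.3382 20.8235; 20.8235 113.3529]
tr(P') = 120.6912


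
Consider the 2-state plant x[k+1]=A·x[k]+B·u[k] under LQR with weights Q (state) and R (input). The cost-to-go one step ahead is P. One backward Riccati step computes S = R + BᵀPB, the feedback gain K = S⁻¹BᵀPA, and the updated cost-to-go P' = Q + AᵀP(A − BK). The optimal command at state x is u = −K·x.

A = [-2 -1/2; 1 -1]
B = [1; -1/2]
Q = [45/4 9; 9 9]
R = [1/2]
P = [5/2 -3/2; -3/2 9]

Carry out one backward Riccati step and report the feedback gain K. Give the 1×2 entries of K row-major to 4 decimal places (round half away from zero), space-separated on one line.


-1.8519 0.6481

BᵀP = [3.2500 -6.0000]
S = R + BᵀPB = [1/2] + [6.2500] = [6.7500]
BᵀPA = [-12.5000 4.3750]
K = S⁻¹·BᵀPA = [-1.8519 0.6481]
A−BK = [-0.1481 -1.1481; 0.0741 -0.6759]
AᵀP(A−BK) = [1.8519 -0.6481; -0.6481 5.2894]
P' = Q + AᵀP(A−BK) = [13.1019 8.3519; 8.3519 14.2894]
tr(P') = 27.3912


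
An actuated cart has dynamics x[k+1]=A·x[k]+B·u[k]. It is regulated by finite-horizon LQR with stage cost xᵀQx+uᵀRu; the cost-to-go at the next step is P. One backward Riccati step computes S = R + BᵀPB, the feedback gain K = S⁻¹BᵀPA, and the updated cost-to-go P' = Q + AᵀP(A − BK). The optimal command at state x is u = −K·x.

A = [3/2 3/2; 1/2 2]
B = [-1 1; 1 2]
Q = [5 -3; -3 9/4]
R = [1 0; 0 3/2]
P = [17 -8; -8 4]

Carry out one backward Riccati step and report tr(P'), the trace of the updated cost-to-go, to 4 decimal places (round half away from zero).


BᵀP = [-25.0000 12.0000; 1.0000 0.0000]
S = R + BᵀPB = [1 0; 0 3/2] + [37.0000 -1.0000; -1.0000 1.0000] = [38.0000 -1.0000; -1.0000 2.5000]
BᵀPA = [-31.5000 -13.5000; 1.5000 1.5000]
K = S⁻¹·BᵀPA = [-0.8218 -0.3431; 0.2713 0.4628]
A−BK = [0.4069 0.6941; 0.7793 1.4176]
AᵀP(A−BK) = [0.9561 0.7487; 0.7487 0.9242]
P' = Q + AᵀP(A−BK) = [5.9561 -2.2513; -2.2513 3.1742]
tr(P') = 9.1303

9.1303


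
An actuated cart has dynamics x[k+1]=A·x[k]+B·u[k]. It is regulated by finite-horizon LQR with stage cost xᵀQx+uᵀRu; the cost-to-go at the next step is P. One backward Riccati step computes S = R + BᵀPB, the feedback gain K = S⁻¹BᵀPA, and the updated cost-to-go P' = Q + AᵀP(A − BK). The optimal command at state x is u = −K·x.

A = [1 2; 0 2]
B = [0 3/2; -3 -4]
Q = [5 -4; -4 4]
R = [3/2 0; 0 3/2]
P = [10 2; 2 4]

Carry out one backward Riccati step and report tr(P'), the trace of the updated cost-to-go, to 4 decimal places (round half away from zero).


20.3908

BᵀP = [-6.0000 -12.0000; 7.0000 -13.0000]
S = R + BᵀPB = [3/2 0; 0 3/2] + [36.0000 39.0000; 39.0000 62.5000] = [37.5000 39.0000; 39.0000 64.0000]
BᵀPA = [-6.0000 -36.0000; 7.0000 -12.0000]
K = S⁻¹·BᵀPA = [-0.7474 -2.0887; 0.5648 1.0853]
A−BK = [0.1527 0.3720; 0.0171 0.0751]
AᵀP(A−BK) = [1.5614 3.8703; 3.8703 9.8294]
P' = Q + AᵀP(A−BK) = [6.5614 -0.1297; -0.1297 13.8294]
tr(P') = 20.3908


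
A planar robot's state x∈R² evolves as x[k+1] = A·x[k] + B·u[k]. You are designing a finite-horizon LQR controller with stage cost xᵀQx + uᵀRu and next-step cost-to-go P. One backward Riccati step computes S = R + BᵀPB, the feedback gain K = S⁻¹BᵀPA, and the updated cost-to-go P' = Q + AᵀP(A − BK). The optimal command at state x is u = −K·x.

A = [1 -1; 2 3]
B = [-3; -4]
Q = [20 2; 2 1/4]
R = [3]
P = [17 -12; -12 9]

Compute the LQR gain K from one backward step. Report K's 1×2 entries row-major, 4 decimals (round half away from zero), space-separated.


-0.2500 0.2500

BᵀP = [-3.0000 0.0000]
S = R + BᵀPB = [3] + [9.0000] = [12.0000]
BᵀPA = [-3.0000 3.0000]
K = S⁻¹·BᵀPA = [-0.2500 0.2500]
A−BK = [0.2500 -0.2500; 1.0000 4.0000]
AᵀP(A−BK) = [4.2500 25.7500; 25.7500 169.2500]
P' = Q + AᵀP(A−BK) = [24.2500 27.7500; 27.7500 169.5000]
tr(P') = 193.7500


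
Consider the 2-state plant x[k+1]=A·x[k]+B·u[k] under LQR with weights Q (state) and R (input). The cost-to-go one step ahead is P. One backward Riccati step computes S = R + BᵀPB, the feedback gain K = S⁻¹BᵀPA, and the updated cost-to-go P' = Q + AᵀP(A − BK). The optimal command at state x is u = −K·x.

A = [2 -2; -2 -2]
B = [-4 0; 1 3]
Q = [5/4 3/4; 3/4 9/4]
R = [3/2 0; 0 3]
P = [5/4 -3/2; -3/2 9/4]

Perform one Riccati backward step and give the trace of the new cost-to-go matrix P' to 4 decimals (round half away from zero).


BᵀP = [-6.5000 8.2500; -4.5000 6.7500]
S = R + BᵀPB = [3/2 0; 0 3] + [34.2500 24.7500; 24.7500 20.2500] = [35.7500 24.7500; 24.7500 23.2500]
BᵀPA = [-29.5000 -3.5000; -22.5000 -4.5000]
K = S⁻¹·BᵀPA = [-0.5901 0.1372; -0.3396 -0.3396]
A−BK = [-0.3602 -1.4511; -0.3911 -1.1184]
AᵀP(A−BK) = [0.9520 0.4065; 0.4065 0.9520]
P' = Q + AᵀP(A−BK) = [2.2020 1.1565; 1.1565 3.2020]
tr(P') = 5.4039

5.4039


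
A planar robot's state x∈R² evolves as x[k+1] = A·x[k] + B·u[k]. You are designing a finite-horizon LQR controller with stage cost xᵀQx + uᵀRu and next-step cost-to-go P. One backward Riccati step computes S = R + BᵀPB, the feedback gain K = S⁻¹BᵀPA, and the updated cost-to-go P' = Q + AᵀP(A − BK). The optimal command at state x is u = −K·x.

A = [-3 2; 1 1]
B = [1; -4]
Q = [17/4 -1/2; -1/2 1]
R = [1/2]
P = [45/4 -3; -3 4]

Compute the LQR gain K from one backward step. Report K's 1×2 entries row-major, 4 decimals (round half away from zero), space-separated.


BᵀP = [23.2500 -19.0000]
S = R + BᵀPB = [1/2] + [99.2500] = [99.7500]
BᵀPA = [-88.7500 27.5000]
K = S⁻¹·BᵀPA = [-0.8897 0.2757]
A−BK = [-2.1103 1.7243; -2.5589 2.1028]
AᵀP(A−BK) = [44.2870 -36.0326; -36.0326 29.4185]
P' = Q + AᵀP(A−BK) = [48.5370 -36.5326; -36.5326 30.4185]
tr(P') = 78.9555

-0.8897 0.2757


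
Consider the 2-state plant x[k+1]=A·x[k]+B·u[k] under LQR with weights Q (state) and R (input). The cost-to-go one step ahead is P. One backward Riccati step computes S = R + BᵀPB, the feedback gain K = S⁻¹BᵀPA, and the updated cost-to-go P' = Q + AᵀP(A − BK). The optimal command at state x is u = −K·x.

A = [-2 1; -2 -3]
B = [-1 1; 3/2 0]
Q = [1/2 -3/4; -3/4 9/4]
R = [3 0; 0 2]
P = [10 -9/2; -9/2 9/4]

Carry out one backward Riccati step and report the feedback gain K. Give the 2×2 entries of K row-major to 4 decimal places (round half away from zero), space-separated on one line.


BᵀP = [-16.7500 7.8750; 10.0000 -4.5000]
S = R + BᵀPB = [3 0; 0 2] + [28.5625 -16.7500; -16.7500 10.0000] = [31.5625 -16.7500; -16.7500 12.0000]
BᵀPA = [17.7500 -40.3750; -11.0000 23.5000]
K = S⁻¹·BᵀPA = [0.2928 -0.9255; -0.5080 0.6665]
A−BK = [-1.1992 -0.5920; -2.4392 -1.6117]
AᵀP(A−BK) = [2.2151 -0.7409; -0.7409 4.2202]
P' = Q + AᵀP(A−BK) = [2.7151 -1.4909; -1.4909 6.4702]
tr(P') = 9.1854

0.2928 -0.9255 -0.5080 0.6665


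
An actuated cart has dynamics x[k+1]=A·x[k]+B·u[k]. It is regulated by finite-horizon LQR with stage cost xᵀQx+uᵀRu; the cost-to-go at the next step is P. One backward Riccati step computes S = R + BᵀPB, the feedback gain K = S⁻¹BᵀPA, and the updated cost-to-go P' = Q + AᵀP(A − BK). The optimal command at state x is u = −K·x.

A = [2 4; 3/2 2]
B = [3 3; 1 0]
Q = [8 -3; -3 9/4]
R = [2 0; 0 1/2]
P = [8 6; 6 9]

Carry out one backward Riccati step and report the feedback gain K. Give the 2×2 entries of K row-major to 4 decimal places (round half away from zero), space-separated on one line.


BᵀP = [30.0000 27.0000; 24.0000 18.0000]
S = R + BᵀPB = [2 0; 0 1/2] + [117.0000 90.0000; 90.0000 72.0000] = [119.0000 90.0000; 90.0000 72.5000]
BᵀPA = [100.5000 174.0000; 75.0000 132.0000]
K = S⁻¹·BᵀPA = [1.0166 1.3934; -0.2275 0.0910]
A−BK = [-0.3673 -0.4531; 0.4834 0.6066]
AᵀP(A−BK) = [3.1445 4.1422; 4.1422 5.5431]
P' = Q + AᵀP(A−BK) = [11.1445 1.1422; 1.1422 7.7931]
tr(P') = 18.9377

1.0166 1.3934 -0.2275 0.0910


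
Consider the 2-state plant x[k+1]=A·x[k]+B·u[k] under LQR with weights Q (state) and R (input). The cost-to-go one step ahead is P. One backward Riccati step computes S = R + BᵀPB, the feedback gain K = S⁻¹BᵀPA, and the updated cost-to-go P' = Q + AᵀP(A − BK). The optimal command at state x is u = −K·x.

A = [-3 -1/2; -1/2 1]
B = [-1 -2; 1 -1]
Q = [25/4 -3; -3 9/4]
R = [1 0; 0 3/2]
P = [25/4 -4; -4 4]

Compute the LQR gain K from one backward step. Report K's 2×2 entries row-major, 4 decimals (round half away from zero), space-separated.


BᵀP = [-10.2500 8.0000; -8.5000 4.0000]
S = R + BᵀPB = [1 0; 0 3/2] + [18.2500 12.5000; 12.5000 13.0000] = [19.2500 12.5000; 12.5000 14.5000]
BᵀPA = [26.7500 13.1250; 23.5000 8.2500]
K = S⁻¹·BᵀPA = [0.7660 0.7096; 0.9603 -0.0427]
A−BK = [-0.3133 0.1241; -0.3057 0.2477]
AᵀP(A−BK) = [2.1913 0.3983; 0.3983 0.6020]
P' = Q + AᵀP(A−BK) = [8.4413 -2.6017; -2.6017 2.8520]
tr(P') = 11.2932

0.7660 0.7096 0.9603 -0.0427


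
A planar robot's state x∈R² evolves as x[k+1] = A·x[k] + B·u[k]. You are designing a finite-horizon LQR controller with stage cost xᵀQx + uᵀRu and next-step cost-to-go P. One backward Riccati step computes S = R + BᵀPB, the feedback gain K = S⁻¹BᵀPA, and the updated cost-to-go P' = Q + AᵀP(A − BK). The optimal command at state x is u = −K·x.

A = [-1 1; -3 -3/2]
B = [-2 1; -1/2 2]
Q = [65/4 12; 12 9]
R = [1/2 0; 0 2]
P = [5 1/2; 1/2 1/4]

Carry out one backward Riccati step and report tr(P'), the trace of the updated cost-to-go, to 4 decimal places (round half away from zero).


27.0342

BᵀP = [-10.2500 -1.1250; 6.0000 1.0000]
S = R + BᵀPB = [1/2 0; 0 2] + [21.0625 -12.5000; -12.5000 8.0000] = [21.5625 -12.5000; -12.5000 10.0000]
BᵀPA = [13.6250 -8.5625; -9.0000 4.5000]
K = S⁻¹·BᵀPA = [0.4000 -0.4947; -0.4000 -0.1684]
A−BK = [0.2000 0.1789; -2.0000 -1.4105]
AᵀP(A−BK) = [1.2000 0.6000; 0.6000 0.5842]
P' = Q + AᵀP(A−BK) = [17.4500 12.6000; 12.6000 9.5842]
tr(P') = 27.0342


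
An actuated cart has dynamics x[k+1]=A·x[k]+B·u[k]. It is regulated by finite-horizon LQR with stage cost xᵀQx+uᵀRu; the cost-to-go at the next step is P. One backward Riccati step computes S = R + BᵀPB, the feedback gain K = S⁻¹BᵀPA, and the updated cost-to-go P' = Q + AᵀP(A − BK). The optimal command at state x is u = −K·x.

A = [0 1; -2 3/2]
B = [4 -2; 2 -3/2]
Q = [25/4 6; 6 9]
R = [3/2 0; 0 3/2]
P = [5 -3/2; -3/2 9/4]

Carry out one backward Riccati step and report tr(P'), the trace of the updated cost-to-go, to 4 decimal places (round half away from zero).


23.7529

BᵀP = [17.0000 -1.5000; -7.7500 -0.3750]
S = R + BᵀPB = [3/2 0; 0 3/2] + [65.0000 -31.7500; -31.7500 16.0625] = [66.5000 -31.7500; -31.7500 17.5625]
BᵀPA = [3.0000 14.7500; 0.7500 -8.3125]
K = S⁻¹·BᵀPA = [0.4786 -0.0305; 0.9079 -0.5284]
A−BK = [-0.0985 0.0651; -1.5953 0.7683]
AᵀP(A−BK) = [6.8833 -3.2622; -3.2622 1.6196]
P' = Q + AᵀP(A−BK) = [13.1333 2.7378; 2.7378 10.6196]
tr(P') = 23.7529


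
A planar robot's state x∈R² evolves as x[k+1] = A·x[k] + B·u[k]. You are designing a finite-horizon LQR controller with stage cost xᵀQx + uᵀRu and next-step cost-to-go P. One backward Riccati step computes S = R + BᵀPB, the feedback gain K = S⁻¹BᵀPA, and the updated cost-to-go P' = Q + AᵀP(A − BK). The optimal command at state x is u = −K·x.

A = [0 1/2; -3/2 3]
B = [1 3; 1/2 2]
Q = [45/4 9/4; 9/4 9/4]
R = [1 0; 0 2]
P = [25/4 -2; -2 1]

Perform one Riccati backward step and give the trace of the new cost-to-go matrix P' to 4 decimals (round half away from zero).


18.6732

BᵀP = [5.2500 -1.5000; 14.7500 -4.0000]
S = R + BᵀPB = [1 0; 0 2] + [4.5000 12.7500; 12.7500 36.2500] = [5.5000 12.7500; 12.7500 38.2500]
BᵀPA = [2.2500 -1.8750; 6.0000 -4.6250]
K = S⁻¹·BᵀPA = [0.2000 -0.2667; 0.0902 -0.0320]
A−BK = [-0.4706 0.8627; -1.7804 3.1974]
AᵀP(A−BK) = [1.2588 -2.2078; -2.2078 3.9144]
P' = Q + AᵀP(A−BK) = [12.5088 0.0422; 0.0422 6.1644]
tr(P') = 18.6732


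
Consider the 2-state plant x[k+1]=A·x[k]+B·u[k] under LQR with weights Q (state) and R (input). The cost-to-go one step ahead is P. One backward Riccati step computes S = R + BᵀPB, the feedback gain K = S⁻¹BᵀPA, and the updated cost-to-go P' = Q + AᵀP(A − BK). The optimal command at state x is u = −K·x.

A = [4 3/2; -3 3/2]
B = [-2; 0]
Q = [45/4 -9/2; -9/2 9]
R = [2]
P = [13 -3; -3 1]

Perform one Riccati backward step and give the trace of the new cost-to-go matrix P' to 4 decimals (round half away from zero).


BᵀP = [-26.0000 6.0000]
S = R + BᵀPB = [2] + [52.0000] = [54.0000]
BᵀPA = [-122.0000 -30.0000]
K = S⁻¹·BᵀPA = [-2.2593 -0.5556]
A−BK = [-0.5185 0.3889; -3.0000 1.5000]
AᵀP(A−BK) = [13.3704 1.2222; 1.2222 1.3333]
P' = Q + AᵀP(A−BK) = [24.6204 -3.2778; -3.2778 10.3333]
tr(P') = 34.9537

34.9537


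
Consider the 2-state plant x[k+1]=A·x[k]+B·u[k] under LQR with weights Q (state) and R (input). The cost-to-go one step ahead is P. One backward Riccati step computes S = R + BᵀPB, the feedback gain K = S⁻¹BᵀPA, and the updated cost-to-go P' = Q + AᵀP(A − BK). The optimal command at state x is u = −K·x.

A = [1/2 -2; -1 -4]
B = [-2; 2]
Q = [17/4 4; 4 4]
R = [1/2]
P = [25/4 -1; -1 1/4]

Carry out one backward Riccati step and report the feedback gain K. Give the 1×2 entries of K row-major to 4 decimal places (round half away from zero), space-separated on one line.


-0.2826 0.5507

BᵀP = [-14.5000 2.5000]
S = R + BᵀPB = [1/2] + [34.0000] = [34.5000]
BᵀPA = [-9.7500 19.0000]
K = S⁻¹·BᵀPA = [-0.2826 0.5507]
A−BK = [-0.0652 -0.8986; -0.4348 -5.1014]
AᵀP(A−BK) = [0.0571 0.1196; 0.1196 2.5362]
P' = Q + AᵀP(A−BK) = [4.3071 4.1196; 4.1196 6.5362]
tr(P') = 10.8433
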